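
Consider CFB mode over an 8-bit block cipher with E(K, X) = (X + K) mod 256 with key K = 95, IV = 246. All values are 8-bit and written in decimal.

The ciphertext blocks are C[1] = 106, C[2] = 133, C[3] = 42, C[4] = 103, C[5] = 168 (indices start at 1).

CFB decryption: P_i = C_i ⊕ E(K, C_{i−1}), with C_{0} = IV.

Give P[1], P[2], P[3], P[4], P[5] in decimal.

P[1]: E(K, 246) = 85; 106 ⊕ 85 = 63.
P[2]: E(K, 106) = 201; 133 ⊕ 201 = 76.
P[3]: E(K, 133) = 228; 42 ⊕ 228 = 206.
P[4]: E(K, 42) = 137; 103 ⊕ 137 = 238.
P[5]: E(K, 103) = 198; 168 ⊕ 198 = 110.

P[1] = 63, P[2] = 76, P[3] = 206, P[4] = 238, P[5] = 110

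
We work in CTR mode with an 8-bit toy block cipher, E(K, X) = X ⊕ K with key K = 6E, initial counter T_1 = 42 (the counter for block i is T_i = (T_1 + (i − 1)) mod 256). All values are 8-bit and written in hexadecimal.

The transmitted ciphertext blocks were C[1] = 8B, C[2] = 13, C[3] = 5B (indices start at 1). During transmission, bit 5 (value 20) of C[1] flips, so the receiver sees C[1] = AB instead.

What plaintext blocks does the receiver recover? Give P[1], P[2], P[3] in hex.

CTR decryption: S_i = E(K, T_i) where T_i is the counter for block i; P_i = C_i ⊕ S_i.
Only C[1] changed, to AB. In CTR, a change in C_i flips the same bit in P_i only; the keystream is unaffected. Decrypting the received ciphertext:
P[1]: T = 42, S = E(K, T) = 2C; AB ⊕ 2C = 87.
P[2]: T = 43, S = E(K, T) = 2D; 13 ⊕ 2D = 3E.
P[3]: T = 44, S = E(K, T) = 2A; 5B ⊕ 2A = 71.
Blocks that differ from the original plaintext: P[1].

P[1] = 87, P[2] = 3E, P[3] = 71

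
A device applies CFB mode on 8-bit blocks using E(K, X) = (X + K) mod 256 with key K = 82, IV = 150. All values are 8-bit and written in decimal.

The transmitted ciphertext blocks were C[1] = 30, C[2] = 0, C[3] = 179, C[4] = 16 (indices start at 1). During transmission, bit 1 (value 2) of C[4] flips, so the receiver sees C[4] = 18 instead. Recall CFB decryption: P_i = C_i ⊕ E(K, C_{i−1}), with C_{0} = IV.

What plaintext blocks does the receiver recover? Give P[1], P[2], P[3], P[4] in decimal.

P[1] = 246, P[2] = 112, P[3] = 225, P[4] = 23

Only C[4] changed, to 18. In CFB, a change in C_i flips the same bit in P_i and garbles P_{i+1}. Decrypting the received ciphertext:
P[1]: E(K, 150) = 232; 30 ⊕ 232 = 246.
P[2]: E(K, 30) = 112; 0 ⊕ 112 = 112.
P[3]: E(K, 0) = 82; 179 ⊕ 82 = 225.
P[4]: E(K, 179) = 5; 18 ⊕ 5 = 23.
Blocks that differ from the original plaintext: P[4].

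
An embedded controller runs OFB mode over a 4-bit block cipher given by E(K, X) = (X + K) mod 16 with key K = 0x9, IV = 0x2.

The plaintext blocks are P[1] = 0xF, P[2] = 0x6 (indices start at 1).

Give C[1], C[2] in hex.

OFB encryption: S_i = E(K, S_{i−1}) with S_{0} = IV; C_i = P_i ⊕ S_i.
C[1]: S = E(K, 0x2) = 0xB; 0xF ⊕ 0xB = 0x4.
C[2]: S = E(K, 0xB) = 0x4; 0x6 ⊕ 0x4 = 0x2.

C[1] = 0x4, C[2] = 0x2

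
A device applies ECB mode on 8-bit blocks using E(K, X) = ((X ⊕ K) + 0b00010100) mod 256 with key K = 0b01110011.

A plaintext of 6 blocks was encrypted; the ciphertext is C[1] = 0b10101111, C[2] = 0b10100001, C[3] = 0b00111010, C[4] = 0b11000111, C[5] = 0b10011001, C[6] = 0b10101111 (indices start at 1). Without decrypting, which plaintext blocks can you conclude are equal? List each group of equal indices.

ECB encrypts each block independently with the same key, so equal ciphertext blocks imply equal plaintext blocks.
C[1] = C[6] = 0b10101111, so P[1] = P[6].

P[1] = P[6]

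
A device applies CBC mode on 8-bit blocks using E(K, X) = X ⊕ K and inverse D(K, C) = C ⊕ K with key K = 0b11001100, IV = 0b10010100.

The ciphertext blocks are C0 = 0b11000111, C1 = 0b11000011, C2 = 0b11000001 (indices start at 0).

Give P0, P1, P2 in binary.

CBC decryption: P_i = D(K, C_i) ⊕ C_{i−1}, with C_{−1} = IV.
P0: D(K, 0b11000111) = 0b00001011; 0b00001011 ⊕ 0b10010100 = 0b10011111.
P1: D(K, 0b11000011) = 0b00001111; 0b00001111 ⊕ 0b11000111 = 0b11001000.
P2: D(K, 0b11000001) = 0b00001101; 0b00001101 ⊕ 0b11000011 = 0b11001110.

P0 = 0b10011111, P1 = 0b11001000, P2 = 0b11001110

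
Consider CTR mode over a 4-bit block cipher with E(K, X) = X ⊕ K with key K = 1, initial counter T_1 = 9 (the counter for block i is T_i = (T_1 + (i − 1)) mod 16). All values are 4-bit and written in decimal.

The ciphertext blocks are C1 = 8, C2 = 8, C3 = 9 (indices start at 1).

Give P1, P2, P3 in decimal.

P1 = 0, P2 = 3, P3 = 3

CTR decryption: S_i = E(K, T_i) where T_i is the counter for block i; P_i = C_i ⊕ S_i.
P1: T = 9, S = E(K, T) = 8; 8 ⊕ 8 = 0.
P2: T = 10, S = E(K, T) = 11; 8 ⊕ 11 = 3.
P3: T = 11, S = E(K, T) = 10; 9 ⊕ 10 = 3.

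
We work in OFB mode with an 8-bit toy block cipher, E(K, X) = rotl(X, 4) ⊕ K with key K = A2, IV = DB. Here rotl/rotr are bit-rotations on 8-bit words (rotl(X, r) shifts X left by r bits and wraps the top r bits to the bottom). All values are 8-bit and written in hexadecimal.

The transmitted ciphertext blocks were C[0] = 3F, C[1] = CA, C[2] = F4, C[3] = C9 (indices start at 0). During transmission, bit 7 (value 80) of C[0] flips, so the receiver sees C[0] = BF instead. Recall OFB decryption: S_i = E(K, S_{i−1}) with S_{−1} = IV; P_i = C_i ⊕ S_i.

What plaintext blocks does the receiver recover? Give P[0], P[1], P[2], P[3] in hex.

Only C[0] changed, to BF. In OFB, a change in C_i flips the same bit in P_i only; the keystream is unaffected. Decrypting the received ciphertext:
P[0]: S = E(K, DB) = 1F; BF ⊕ 1F = A0.
P[1]: S = E(K, 1F) = 53; CA ⊕ 53 = 99.
P[2]: S = E(K, 53) = 97; F4 ⊕ 97 = 63.
P[3]: S = E(K, 97) = DB; C9 ⊕ DB = 12.
Blocks that differ from the original plaintext: P[0].

P[0] = A0, P[1] = 99, P[2] = 63, P[3] = 12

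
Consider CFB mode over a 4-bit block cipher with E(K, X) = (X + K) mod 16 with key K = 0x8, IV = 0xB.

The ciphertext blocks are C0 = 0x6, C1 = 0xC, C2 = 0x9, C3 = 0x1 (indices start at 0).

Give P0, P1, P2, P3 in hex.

P0 = 0x5, P1 = 0x2, P2 = 0xD, P3 = 0x0

CFB decryption: P_i = C_i ⊕ E(K, C_{i−1}), with C_{−1} = IV.
P0: E(K, 0xB) = 0x3; 0x6 ⊕ 0x3 = 0x5.
P1: E(K, 0x6) = 0xE; 0xC ⊕ 0xE = 0x2.
P2: E(K, 0xC) = 0x4; 0x9 ⊕ 0x4 = 0xD.
P3: E(K, 0x9) = 0x1; 0x1 ⊕ 0x1 = 0x0.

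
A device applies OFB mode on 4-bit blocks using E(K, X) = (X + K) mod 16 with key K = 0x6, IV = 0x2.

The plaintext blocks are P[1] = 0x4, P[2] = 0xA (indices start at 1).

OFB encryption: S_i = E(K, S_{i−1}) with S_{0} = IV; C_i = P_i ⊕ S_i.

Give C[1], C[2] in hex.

C[1]: S = E(K, 0x2) = 0x8; 0x4 ⊕ 0x8 = 0xC.
C[2]: S = E(K, 0x8) = 0xE; 0xA ⊕ 0xE = 0x4.

C[1] = 0xC, C[2] = 0x4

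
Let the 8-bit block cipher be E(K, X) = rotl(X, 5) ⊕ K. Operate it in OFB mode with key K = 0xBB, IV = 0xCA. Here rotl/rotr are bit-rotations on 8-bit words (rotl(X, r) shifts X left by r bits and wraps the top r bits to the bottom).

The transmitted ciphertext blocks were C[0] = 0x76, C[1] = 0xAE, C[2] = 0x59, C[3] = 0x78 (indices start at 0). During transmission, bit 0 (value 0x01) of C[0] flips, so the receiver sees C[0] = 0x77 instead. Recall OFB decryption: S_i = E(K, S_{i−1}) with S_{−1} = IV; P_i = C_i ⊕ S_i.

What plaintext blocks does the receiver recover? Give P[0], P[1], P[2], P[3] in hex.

Only C[0] changed, to 0x77. In OFB, a change in C_i flips the same bit in P_i only; the keystream is unaffected. Decrypting the received ciphertext:
P[0]: S = E(K, 0xCA) = 0xE2; 0x77 ⊕ 0xE2 = 0x95.
P[1]: S = E(K, 0xE2) = 0xE7; 0xAE ⊕ 0xE7 = 0x49.
P[2]: S = E(K, 0xE7) = 0x47; 0x59 ⊕ 0x47 = 0x1E.
P[3]: S = E(K, 0x47) = 0x53; 0x78 ⊕ 0x53 = 0x2B.
Blocks that differ from the original plaintext: P[0].

P[0] = 0x95, P[1] = 0x49, P[2] = 0x1E, P[3] = 0x2B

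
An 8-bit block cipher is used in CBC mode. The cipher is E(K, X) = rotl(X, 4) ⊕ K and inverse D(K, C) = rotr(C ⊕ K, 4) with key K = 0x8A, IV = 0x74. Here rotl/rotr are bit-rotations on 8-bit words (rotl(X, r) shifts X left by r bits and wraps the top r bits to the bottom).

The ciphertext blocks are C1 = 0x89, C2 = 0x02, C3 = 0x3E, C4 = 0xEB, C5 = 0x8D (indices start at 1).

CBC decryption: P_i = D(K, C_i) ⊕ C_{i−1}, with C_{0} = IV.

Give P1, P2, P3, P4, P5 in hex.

P1 = 0x44, P2 = 0x01, P3 = 0x49, P4 = 0x28, P5 = 0x9B

P1: D(K, 0x89) = 0x30; 0x30 ⊕ 0x74 = 0x44.
P2: D(K, 0x02) = 0x88; 0x88 ⊕ 0x89 = 0x01.
P3: D(K, 0x3E) = 0x4B; 0x4B ⊕ 0x02 = 0x49.
P4: D(K, 0xEB) = 0x16; 0x16 ⊕ 0x3E = 0x28.
P5: D(K, 0x8D) = 0x70; 0x70 ⊕ 0xEB = 0x9B.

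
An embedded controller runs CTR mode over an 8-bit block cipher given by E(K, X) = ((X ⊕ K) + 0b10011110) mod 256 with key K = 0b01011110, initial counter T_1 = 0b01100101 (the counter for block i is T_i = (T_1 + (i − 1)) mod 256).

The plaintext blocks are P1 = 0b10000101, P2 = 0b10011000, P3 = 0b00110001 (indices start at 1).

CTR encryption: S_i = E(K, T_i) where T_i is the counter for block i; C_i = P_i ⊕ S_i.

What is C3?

C1: T = 0b01100101, S = E(K, T) = 0b11011001; 0b10000101 ⊕ 0b11011001 = 0b01011100.
C2: T = 0b01100110, S = E(K, T) = 0b11010110; 0b10011000 ⊕ 0b11010110 = 0b01001110.
C3: T = 0b01100111, S = E(K, T) = 0b11010111; 0b00110001 ⊕ 0b11010111 = 0b11100110.

C3 = 0b11100110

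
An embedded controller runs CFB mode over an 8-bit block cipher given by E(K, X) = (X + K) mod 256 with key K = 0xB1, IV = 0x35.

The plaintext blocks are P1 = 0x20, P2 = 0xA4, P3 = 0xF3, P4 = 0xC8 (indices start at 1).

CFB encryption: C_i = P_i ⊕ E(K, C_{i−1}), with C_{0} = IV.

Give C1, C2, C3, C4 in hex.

C1 = 0xC6, C2 = 0xD3, C3 = 0x77, C4 = 0xE0

C1: E(K, 0x35) = 0xE6; 0x20 ⊕ 0xE6 = 0xC6.
C2: E(K, 0xC6) = 0x77; 0xA4 ⊕ 0x77 = 0xD3.
C3: E(K, 0xD3) = 0x84; 0xF3 ⊕ 0x84 = 0x77.
C4: E(K, 0x77) = 0x28; 0xC8 ⊕ 0x28 = 0xE0.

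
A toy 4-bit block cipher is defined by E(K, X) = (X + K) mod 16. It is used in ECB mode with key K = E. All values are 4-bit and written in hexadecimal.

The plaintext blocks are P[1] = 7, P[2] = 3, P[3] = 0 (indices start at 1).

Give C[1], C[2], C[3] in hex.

ECB encryption: C_i = E(K, P_i).
C[1]: E(K, 7) = 5.
C[2]: E(K, 3) = 1.
C[3]: E(K, 0) = E.

C[1] = 5, C[2] = 1, C[3] = E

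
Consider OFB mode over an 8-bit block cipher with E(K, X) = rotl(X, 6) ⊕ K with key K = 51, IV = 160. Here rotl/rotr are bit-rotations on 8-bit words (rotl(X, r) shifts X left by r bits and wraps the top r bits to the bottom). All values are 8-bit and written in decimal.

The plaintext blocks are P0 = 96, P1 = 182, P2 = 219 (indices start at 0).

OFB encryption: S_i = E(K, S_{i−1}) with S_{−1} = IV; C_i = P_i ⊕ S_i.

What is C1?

C1 = 67

C0: S = E(K, 160) = 27; 96 ⊕ 27 = 123.
C1: S = E(K, 27) = 245; 182 ⊕ 245 = 67.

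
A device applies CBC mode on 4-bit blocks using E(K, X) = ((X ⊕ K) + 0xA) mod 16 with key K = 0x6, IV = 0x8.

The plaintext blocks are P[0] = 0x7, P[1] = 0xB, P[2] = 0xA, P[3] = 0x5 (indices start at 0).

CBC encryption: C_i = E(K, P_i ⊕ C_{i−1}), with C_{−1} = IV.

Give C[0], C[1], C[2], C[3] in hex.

C[0] = 0x3, C[1] = 0x8, C[2] = 0xE, C[3] = 0x7

C[0]: P[0] ⊕ 0x8 = 0xF; E(K, 0xF) = 0x3.
C[1]: P[1] ⊕ 0x3 = 0x8; E(K, 0x8) = 0x8.
C[2]: P[2] ⊕ 0x8 = 0x2; E(K, 0x2) = 0xE.
C[3]: P[3] ⊕ 0xE = 0xB; E(K, 0xB) = 0x7.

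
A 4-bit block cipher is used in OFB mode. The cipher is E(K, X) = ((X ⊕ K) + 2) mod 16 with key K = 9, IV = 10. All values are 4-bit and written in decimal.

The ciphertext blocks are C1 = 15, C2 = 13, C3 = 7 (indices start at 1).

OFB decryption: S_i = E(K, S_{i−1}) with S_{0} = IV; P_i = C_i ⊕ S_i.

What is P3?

P1: S = E(K, 10) = 5; 15 ⊕ 5 = 10.
P2: S = E(K, 5) = 14; 13 ⊕ 14 = 3.
P3: S = E(K, 14) = 9; 7 ⊕ 9 = 14.

P3 = 14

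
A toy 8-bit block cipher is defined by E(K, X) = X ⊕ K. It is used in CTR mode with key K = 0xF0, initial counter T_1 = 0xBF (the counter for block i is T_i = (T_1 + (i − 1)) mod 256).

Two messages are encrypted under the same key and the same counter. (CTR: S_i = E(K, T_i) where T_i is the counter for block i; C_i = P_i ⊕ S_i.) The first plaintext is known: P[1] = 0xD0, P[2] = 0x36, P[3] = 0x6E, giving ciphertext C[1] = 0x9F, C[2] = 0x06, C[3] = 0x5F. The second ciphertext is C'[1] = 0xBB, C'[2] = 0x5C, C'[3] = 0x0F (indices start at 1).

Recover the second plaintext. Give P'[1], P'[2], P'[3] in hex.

P'[1] = 0xF4, P'[2] = 0x6C, P'[3] = 0x3E

In CTR with a reused counter, both messages share the same keystream S_i, so C_i ⊕ C'_i = P_i ⊕ P'_i and thus P'_i = P_i ⊕ C_i ⊕ C'_i.
P'[1]: 0xD0 ⊕ 0x9F ⊕ 0xBB = 0xF4.
P'[2]: 0x36 ⊕ 0x06 ⊕ 0x5C = 0x6C.
P'[3]: 0x6E ⊕ 0x5F ⊕ 0x0F = 0x3E.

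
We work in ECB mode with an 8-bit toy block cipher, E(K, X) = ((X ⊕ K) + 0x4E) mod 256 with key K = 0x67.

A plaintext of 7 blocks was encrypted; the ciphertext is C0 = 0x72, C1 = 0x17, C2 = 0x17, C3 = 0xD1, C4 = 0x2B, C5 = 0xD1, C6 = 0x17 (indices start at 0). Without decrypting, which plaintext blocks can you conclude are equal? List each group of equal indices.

P1 = P2 = P6; P3 = P5

ECB encrypts each block independently with the same key, so equal ciphertext blocks imply equal plaintext blocks.
C1 = C2 = C6 = 0x17, so P1 = P2 = P6.
C3 = C5 = 0xD1, so P3 = P5.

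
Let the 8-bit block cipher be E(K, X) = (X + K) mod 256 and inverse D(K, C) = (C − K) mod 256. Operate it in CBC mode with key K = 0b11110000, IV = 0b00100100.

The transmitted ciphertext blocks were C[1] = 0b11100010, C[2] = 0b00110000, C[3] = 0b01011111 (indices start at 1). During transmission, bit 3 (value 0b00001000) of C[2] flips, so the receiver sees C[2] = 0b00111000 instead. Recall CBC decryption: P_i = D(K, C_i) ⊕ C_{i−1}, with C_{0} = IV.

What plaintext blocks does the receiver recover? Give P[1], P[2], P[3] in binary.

Only C[2] changed, to 0b00111000. In CBC, a change in C_i garbles P_i and flips the same bit in P_{i+1}. Decrypting the received ciphertext:
P[1]: D(K, 0b11100010) = 0b11110010; 0b11110010 ⊕ 0b00100100 = 0b11010110.
P[2]: D(K, 0b00111000) = 0b01001000; 0b01001000 ⊕ 0b11100010 = 0b10101010.
P[3]: D(K, 0b01011111) = 0b01101111; 0b01101111 ⊕ 0b00111000 = 0b01010111.
Blocks that differ from the original plaintext: P[2], P[3].

P[1] = 0b11010110, P[2] = 0b10101010, P[3] = 0b01010111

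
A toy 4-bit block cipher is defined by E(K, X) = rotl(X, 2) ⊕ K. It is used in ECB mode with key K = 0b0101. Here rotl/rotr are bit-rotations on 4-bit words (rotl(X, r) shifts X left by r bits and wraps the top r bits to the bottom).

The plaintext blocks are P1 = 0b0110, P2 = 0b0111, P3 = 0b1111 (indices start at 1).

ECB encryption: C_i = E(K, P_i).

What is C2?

C2 = 0b1000

C2: E(K, 0b0111) = 0b1000.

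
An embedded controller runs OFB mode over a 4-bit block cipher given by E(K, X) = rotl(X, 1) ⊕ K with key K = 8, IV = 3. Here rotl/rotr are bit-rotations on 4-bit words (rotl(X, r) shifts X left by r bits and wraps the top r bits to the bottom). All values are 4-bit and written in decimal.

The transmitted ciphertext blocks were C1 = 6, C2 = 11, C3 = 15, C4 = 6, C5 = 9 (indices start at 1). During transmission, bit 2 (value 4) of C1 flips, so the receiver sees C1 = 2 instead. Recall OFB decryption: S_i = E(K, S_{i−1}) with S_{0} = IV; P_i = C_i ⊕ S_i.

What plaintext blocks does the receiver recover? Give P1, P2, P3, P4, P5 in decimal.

Only C1 changed, to 2. In OFB, a change in C_i flips the same bit in P_i only; the keystream is unaffected. Decrypting the received ciphertext:
P1: S = E(K, 3) = 14; 2 ⊕ 14 = 12.
P2: S = E(K, 14) = 5; 11 ⊕ 5 = 14.
P3: S = E(K, 5) = 2; 15 ⊕ 2 = 13.
P4: S = E(K, 2) = 12; 6 ⊕ 12 = 10.
P5: S = E(K, 12) = 1; 9 ⊕ 1 = 8.
Blocks that differ from the original plaintext: P1.

P1 = 12, P2 = 14, P3 = 13, P4 = 10, P5 = 8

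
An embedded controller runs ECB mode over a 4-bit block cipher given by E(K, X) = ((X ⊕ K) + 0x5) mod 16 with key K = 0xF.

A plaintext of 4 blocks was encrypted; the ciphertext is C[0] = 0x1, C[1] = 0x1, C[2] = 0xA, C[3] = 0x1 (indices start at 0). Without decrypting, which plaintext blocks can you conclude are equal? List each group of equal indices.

ECB encrypts each block independently with the same key, so equal ciphertext blocks imply equal plaintext blocks.
C[0] = C[1] = C[3] = 0x1, so P[0] = P[1] = P[3].

P[0] = P[1] = P[3]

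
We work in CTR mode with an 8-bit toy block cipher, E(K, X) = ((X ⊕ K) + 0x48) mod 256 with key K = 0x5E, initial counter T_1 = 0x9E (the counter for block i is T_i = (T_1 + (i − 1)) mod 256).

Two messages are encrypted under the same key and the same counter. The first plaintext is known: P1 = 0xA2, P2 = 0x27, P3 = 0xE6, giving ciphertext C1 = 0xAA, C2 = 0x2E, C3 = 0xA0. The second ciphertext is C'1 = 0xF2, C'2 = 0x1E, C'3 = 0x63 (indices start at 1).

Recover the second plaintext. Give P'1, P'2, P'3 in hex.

In CTR with a reused counter, both messages share the same keystream S_i, so C_i ⊕ C'_i = P_i ⊕ P'_i and thus P'_i = P_i ⊕ C_i ⊕ C'_i.
P'1: 0xA2 ⊕ 0xAA ⊕ 0xF2 = 0xFA.
P'2: 0x27 ⊕ 0x2E ⊕ 0x1E = 0x17.
P'3: 0xE6 ⊕ 0xA0 ⊕ 0x63 = 0x25.

P'1 = 0xFA, P'2 = 0x17, P'3 = 0x25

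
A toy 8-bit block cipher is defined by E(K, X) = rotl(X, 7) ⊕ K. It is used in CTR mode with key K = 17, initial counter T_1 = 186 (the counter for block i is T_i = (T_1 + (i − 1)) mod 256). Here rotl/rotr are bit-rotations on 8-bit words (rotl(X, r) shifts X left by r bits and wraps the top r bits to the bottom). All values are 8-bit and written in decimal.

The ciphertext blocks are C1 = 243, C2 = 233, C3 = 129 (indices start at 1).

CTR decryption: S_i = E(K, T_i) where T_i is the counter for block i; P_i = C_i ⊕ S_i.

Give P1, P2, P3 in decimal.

P1: T = 186, S = E(K, T) = 76; 243 ⊕ 76 = 191.
P2: T = 187, S = E(K, T) = 204; 233 ⊕ 204 = 37.
P3: T = 188, S = E(K, T) = 79; 129 ⊕ 79 = 206.

P1 = 191, P2 = 37, P3 = 206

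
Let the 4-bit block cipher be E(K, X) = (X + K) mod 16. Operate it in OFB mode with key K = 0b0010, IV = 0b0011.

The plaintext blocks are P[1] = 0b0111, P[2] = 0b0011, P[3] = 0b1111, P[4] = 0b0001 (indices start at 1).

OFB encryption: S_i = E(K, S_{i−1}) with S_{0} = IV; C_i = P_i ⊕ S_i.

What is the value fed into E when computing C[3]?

0b0111

C[1]: S = E(K, 0b0011) = 0b0101; 0b0111 ⊕ 0b0101 = 0b0010.
C[2]: S = E(K, 0b0101) = 0b0111; 0b0011 ⊕ 0b0111 = 0b0100.
C[3]: S = E(K, 0b0111) = 0b1001; 0b1111 ⊕ 0b1001 = 0b0110.
So the input to E for block [3] is 0b0111.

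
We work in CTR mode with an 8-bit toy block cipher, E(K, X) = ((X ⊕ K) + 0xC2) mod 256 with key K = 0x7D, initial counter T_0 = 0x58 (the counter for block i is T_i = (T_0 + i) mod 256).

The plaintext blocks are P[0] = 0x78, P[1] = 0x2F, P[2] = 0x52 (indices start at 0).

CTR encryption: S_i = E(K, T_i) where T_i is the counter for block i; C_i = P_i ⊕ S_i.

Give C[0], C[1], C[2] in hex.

C[0]: T = 0x58, S = E(K, T) = 0xE7; 0x78 ⊕ 0xE7 = 0x9F.
C[1]: T = 0x59, S = E(K, T) = 0xE6; 0x2F ⊕ 0xE6 = 0xC9.
C[2]: T = 0x5A, S = E(K, T) = 0xE9; 0x52 ⊕ 0xE9 = 0xBB.

C[0] = 0x9F, C[1] = 0xC9, C[2] = 0xBB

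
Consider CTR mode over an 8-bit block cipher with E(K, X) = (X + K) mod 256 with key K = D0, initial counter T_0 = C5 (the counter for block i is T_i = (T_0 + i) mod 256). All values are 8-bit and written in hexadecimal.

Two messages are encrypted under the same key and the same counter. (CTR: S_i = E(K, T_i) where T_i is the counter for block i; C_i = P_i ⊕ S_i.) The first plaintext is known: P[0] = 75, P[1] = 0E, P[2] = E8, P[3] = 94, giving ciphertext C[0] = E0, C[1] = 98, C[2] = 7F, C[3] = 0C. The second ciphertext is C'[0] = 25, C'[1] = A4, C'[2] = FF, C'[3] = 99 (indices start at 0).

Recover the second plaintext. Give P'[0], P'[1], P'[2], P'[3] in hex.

P'[0] = B0, P'[1] = 32, P'[2] = 68, P'[3] = 01

In CTR with a reused counter, both messages share the same keystream S_i, so C_i ⊕ C'_i = P_i ⊕ P'_i and thus P'_i = P_i ⊕ C_i ⊕ C'_i.
P'[0]: 75 ⊕ E0 ⊕ 25 = B0.
P'[1]: 0E ⊕ 98 ⊕ A4 = 32.
P'[2]: E8 ⊕ 7F ⊕ FF = 68.
P'[3]: 94 ⊕ 0C ⊕ 99 = 01.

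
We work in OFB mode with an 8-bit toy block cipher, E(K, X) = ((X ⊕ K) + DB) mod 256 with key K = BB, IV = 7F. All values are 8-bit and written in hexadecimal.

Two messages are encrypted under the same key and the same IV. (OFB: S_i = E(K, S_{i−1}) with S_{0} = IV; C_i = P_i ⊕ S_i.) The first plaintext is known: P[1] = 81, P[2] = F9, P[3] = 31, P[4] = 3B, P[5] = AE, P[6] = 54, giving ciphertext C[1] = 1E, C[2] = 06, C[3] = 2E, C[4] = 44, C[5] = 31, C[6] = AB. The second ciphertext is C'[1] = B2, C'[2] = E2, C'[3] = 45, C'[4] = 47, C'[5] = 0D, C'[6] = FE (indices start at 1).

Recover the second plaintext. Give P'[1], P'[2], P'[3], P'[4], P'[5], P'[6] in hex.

P'[1] = 2D, P'[2] = 1D, P'[3] = 5A, P'[4] = 38, P'[5] = 92, P'[6] = 01

In OFB with a reused IV, both messages share the same keystream S_i, so C_i ⊕ C'_i = P_i ⊕ P'_i and thus P'_i = P_i ⊕ C_i ⊕ C'_i.
P'[1]: 81 ⊕ 1E ⊕ B2 = 2D.
P'[2]: F9 ⊕ 06 ⊕ E2 = 1D.
P'[3]: 31 ⊕ 2E ⊕ 45 = 5A.
P'[4]: 3B ⊕ 44 ⊕ 47 = 38.
P'[5]: AE ⊕ 31 ⊕ 0D = 92.
P'[6]: 54 ⊕ AB ⊕ FE = 01.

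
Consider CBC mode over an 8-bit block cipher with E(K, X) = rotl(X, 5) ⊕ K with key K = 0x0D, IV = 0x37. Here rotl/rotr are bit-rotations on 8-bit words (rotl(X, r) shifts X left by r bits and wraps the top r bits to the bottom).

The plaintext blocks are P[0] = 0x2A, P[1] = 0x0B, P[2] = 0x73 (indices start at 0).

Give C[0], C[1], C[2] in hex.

CBC encryption: C_i = E(K, P_i ⊕ C_{i−1}), with C_{−1} = IV.
C[0]: P[0] ⊕ 0x37 = 0x1D; E(K, 0x1D) = 0xAE.
C[1]: P[1] ⊕ 0xAE = 0xA5; E(K, 0xA5) = 0xB9.
C[2]: P[2] ⊕ 0xB9 = 0xCA; E(K, 0xCA) = 0x54.

C[0] = 0xAE, C[1] = 0xB9, C[2] = 0x54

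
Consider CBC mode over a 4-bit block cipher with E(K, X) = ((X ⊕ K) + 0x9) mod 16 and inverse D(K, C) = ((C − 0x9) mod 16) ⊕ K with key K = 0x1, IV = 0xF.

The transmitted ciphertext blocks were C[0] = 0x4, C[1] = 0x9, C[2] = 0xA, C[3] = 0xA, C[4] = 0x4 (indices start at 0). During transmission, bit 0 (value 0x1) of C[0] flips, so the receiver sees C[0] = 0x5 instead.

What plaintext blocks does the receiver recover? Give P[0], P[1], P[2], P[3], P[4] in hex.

P[0] = 0x2, P[1] = 0x4, P[2] = 0x9, P[3] = 0xA, P[4] = 0x0

CBC decryption: P_i = D(K, C_i) ⊕ C_{i−1}, with C_{−1} = IV.
Only C[0] changed, to 0x5. In CBC, a change in C_i garbles P_i and flips the same bit in P_{i+1}. Decrypting the received ciphertext:
P[0]: D(K, 0x5) = 0xD; 0xD ⊕ 0xF = 0x2.
P[1]: D(K, 0x9) = 0x1; 0x1 ⊕ 0x5 = 0x4.
P[2]: D(K, 0xA) = 0x0; 0x0 ⊕ 0x9 = 0x9.
P[3]: D(K, 0xA) = 0x0; 0x0 ⊕ 0xA = 0xA.
P[4]: D(K, 0x4) = 0xA; 0xA ⊕ 0xA = 0x0.
Blocks that differ from the original plaintext: P[0], P[1].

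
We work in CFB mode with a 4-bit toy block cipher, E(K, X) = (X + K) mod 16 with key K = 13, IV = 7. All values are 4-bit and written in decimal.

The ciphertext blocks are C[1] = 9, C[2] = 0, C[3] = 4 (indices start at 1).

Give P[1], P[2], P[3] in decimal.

P[1] = 13, P[2] = 6, P[3] = 9

CFB decryption: P_i = C_i ⊕ E(K, C_{i−1}), with C_{0} = IV.
P[1]: E(K, 7) = 4; 9 ⊕ 4 = 13.
P[2]: E(K, 9) = 6; 0 ⊕ 6 = 6.
P[3]: E(K, 0) = 13; 4 ⊕ 13 = 9.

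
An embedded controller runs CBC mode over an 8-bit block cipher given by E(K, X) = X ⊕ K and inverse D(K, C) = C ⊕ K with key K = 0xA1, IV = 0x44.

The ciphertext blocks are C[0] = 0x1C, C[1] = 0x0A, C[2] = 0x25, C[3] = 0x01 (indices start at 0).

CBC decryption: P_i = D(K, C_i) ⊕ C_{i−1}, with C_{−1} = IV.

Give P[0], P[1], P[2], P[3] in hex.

P[0] = 0xF9, P[1] = 0xB7, P[2] = 0x8E, P[3] = 0x85

P[0]: D(K, 0x1C) = 0xBD; 0xBD ⊕ 0x44 = 0xF9.
P[1]: D(K, 0x0A) = 0xAB; 0xAB ⊕ 0x1C = 0xB7.
P[2]: D(K, 0x25) = 0x84; 0x84 ⊕ 0x0A = 0x8E.
P[3]: D(K, 0x01) = 0xA0; 0xA0 ⊕ 0x25 = 0x85.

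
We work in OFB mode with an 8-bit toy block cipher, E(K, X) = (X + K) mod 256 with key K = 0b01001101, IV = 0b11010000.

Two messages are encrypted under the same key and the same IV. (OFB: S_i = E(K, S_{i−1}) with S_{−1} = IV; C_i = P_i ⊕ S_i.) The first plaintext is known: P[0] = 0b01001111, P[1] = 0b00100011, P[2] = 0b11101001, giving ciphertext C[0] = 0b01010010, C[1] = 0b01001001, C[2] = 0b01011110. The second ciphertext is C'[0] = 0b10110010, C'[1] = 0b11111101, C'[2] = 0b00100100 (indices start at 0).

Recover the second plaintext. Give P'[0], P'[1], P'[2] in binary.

P'[0] = 0b10101111, P'[1] = 0b10010111, P'[2] = 0b10010011

In OFB with a reused IV, both messages share the same keystream S_i, so C_i ⊕ C'_i = P_i ⊕ P'_i and thus P'_i = P_i ⊕ C_i ⊕ C'_i.
P'[0]: 0b01001111 ⊕ 0b01010010 ⊕ 0b10110010 = 0b10101111.
P'[1]: 0b00100011 ⊕ 0b01001001 ⊕ 0b11111101 = 0b10010111.
P'[2]: 0b11101001 ⊕ 0b01011110 ⊕ 0b00100100 = 0b10010011.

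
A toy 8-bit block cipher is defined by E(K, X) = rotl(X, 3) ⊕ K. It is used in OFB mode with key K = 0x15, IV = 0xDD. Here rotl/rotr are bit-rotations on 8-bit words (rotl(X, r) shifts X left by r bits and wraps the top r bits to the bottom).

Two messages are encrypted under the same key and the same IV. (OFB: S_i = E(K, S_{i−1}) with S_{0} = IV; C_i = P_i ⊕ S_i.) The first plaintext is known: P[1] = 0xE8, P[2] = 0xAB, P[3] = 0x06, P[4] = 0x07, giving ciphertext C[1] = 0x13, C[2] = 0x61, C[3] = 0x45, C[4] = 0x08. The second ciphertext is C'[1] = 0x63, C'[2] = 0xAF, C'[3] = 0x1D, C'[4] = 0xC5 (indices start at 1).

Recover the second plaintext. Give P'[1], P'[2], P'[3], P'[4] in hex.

P'[1] = 0x98, P'[2] = 0x65, P'[3] = 0x5E, P'[4] = 0xCA

In OFB with a reused IV, both messages share the same keystream S_i, so C_i ⊕ C'_i = P_i ⊕ P'_i and thus P'_i = P_i ⊕ C_i ⊕ C'_i.
P'[1]: 0xE8 ⊕ 0x13 ⊕ 0x63 = 0x98.
P'[2]: 0xAB ⊕ 0x61 ⊕ 0xAF = 0x65.
P'[3]: 0x06 ⊕ 0x45 ⊕ 0x1D = 0x5E.
P'[4]: 0x07 ⊕ 0x08 ⊕ 0xC5 = 0xCA.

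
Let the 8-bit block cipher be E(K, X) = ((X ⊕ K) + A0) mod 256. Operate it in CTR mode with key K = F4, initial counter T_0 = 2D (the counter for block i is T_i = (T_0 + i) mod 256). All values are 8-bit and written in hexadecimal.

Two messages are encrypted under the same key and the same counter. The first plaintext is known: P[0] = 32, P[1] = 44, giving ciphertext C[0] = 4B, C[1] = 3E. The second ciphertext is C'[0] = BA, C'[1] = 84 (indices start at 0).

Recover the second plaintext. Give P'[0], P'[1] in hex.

P'[0] = C3, P'[1] = FE

In CTR with a reused counter, both messages share the same keystream S_i, so C_i ⊕ C'_i = P_i ⊕ P'_i and thus P'_i = P_i ⊕ C_i ⊕ C'_i.
P'[0]: 32 ⊕ 4B ⊕ BA = C3.
P'[1]: 44 ⊕ 3E ⊕ 84 = FE.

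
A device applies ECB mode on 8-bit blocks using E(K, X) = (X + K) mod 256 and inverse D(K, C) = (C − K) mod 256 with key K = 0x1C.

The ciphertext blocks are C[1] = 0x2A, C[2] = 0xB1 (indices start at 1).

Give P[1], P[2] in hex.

ECB decryption: P_i = D(K, C_i).
P[1]: D(K, 0x2A) = 0x0E.
P[2]: D(K, 0xB1) = 0x95.

P[1] = 0x0E, P[2] = 0x95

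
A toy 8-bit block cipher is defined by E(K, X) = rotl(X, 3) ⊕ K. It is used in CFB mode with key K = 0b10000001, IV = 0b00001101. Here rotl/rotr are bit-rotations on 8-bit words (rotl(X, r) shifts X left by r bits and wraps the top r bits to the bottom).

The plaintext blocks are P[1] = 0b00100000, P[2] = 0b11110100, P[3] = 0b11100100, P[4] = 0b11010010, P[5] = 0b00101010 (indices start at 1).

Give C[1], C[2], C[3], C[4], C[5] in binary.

CFB encryption: C_i = P_i ⊕ E(K, C_{i−1}), with C_{0} = IV.
C[1]: E(K, 0b00001101) = 0b11101001; 0b00100000 ⊕ 0b11101001 = 0b11001001.
C[2]: E(K, 0b11001001) = 0b11001111; 0b11110100 ⊕ 0b11001111 = 0b00111011.
C[3]: E(K, 0b00111011) = 0b01011000; 0b11100100 ⊕ 0b01011000 = 0b10111100.
C[4]: E(K, 0b10111100) = 0b01100100; 0b11010010 ⊕ 0b01100100 = 0b10110110.
C[5]: E(K, 0b10110110) = 0b00110100; 0b00101010 ⊕ 0b00110100 = 0b00011110.

C[1] = 0b11001001, C[2] = 0b00111011, C[3] = 0b10111100, C[4] = 0b10110110, C[5] = 0b00011110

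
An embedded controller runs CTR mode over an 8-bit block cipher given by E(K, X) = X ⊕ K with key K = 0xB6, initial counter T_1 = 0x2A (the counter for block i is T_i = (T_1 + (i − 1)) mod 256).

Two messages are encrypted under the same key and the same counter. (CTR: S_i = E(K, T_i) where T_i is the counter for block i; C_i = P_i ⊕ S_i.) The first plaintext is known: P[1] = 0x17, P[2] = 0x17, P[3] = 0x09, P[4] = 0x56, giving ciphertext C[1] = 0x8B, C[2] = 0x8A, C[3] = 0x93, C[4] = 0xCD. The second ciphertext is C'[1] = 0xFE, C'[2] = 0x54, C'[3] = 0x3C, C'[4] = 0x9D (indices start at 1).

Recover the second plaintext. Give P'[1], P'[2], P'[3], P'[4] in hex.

In CTR with a reused counter, both messages share the same keystream S_i, so C_i ⊕ C'_i = P_i ⊕ P'_i and thus P'_i = P_i ⊕ C_i ⊕ C'_i.
P'[1]: 0x17 ⊕ 0x8B ⊕ 0xFE = 0x62.
P'[2]: 0x17 ⊕ 0x8A ⊕ 0x54 = 0xC9.
P'[3]: 0x09 ⊕ 0x93 ⊕ 0x3C = 0xA6.
P'[4]: 0x56 ⊕ 0xCD ⊕ 0x9D = 0x06.

P'[1] = 0x62, P'[2] = 0xC9, P'[3] = 0xA6, P'[4] = 0x06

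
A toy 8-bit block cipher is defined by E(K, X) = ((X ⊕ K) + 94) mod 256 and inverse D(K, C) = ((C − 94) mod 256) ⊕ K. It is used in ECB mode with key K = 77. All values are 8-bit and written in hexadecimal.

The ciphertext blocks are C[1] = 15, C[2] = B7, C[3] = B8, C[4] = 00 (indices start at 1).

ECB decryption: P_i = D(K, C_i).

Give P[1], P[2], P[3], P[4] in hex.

P[1] = F6, P[2] = 54, P[3] = 53, P[4] = 1B

P[1]: D(K, 15) = F6.
P[2]: D(K, B7) = 54.
P[3]: D(K, B8) = 53.
P[4]: D(K, 00) = 1B.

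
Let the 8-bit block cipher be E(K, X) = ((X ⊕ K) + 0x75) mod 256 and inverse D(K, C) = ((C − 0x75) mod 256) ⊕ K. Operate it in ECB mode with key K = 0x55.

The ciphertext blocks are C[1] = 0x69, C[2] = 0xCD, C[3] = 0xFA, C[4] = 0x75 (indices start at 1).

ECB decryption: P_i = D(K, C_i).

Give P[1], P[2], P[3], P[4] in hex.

P[1]: D(K, 0x69) = 0xA1.
P[2]: D(K, 0xCD) = 0x0D.
P[3]: D(K, 0xFA) = 0xD0.
P[4]: D(K, 0x75) = 0x55.

P[1] = 0xA1, P[2] = 0x0D, P[3] = 0xD0, P[4] = 0x55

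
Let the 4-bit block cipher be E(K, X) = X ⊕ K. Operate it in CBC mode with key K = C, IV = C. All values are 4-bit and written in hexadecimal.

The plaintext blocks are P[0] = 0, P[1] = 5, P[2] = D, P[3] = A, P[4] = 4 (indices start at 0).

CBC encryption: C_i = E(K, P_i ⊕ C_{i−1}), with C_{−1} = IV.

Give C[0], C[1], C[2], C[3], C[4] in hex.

C[0] = 0, C[1] = 9, C[2] = 8, C[3] = E, C[4] = 6

C[0]: P[0] ⊕ C = C; E(K, C) = 0.
C[1]: P[1] ⊕ 0 = 5; E(K, 5) = 9.
C[2]: P[2] ⊕ 9 = 4; E(K, 4) = 8.
C[3]: P[3] ⊕ 8 = 2; E(K, 2) = E.
C[4]: P[4] ⊕ E = A; E(K, A) = 6.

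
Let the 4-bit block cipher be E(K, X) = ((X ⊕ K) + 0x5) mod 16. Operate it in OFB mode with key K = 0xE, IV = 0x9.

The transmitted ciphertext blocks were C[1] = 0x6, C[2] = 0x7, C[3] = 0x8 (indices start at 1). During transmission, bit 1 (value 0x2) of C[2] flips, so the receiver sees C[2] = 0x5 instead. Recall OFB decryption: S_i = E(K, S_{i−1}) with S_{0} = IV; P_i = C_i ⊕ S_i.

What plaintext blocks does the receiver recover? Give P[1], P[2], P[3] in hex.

P[1] = 0xA, P[2] = 0x2, P[3] = 0x6

Only C[2] changed, to 0x5. In OFB, a change in C_i flips the same bit in P_i only; the keystream is unaffected. Decrypting the received ciphertext:
P[1]: S = E(K, 0x9) = 0xC; 0x6 ⊕ 0xC = 0xA.
P[2]: S = E(K, 0xC) = 0x7; 0x5 ⊕ 0x7 = 0x2.
P[3]: S = E(K, 0x7) = 0xE; 0x8 ⊕ 0xE = 0x6.
Blocks that differ from the original plaintext: P[2].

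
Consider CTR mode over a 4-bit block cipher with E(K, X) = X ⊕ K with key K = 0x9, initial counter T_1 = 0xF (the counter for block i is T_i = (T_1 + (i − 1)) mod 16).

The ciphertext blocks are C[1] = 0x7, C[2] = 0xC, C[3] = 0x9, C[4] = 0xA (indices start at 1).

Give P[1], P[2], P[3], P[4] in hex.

P[1] = 0x1, P[2] = 0x5, P[3] = 0x1, P[4] = 0x1

CTR decryption: S_i = E(K, T_i) where T_i is the counter for block i; P_i = C_i ⊕ S_i.
P[1]: T = 0xF, S = E(K, T) = 0x6; 0x7 ⊕ 0x6 = 0x1.
P[2]: T = 0x0, S = E(K, T) = 0x9; 0xC ⊕ 0x9 = 0x5.
P[3]: T = 0x1, S = E(K, T) = 0x8; 0x9 ⊕ 0x8 = 0x1.
P[4]: T = 0x2, S = E(K, T) = 0xB; 0xA ⊕ 0xB = 0x1.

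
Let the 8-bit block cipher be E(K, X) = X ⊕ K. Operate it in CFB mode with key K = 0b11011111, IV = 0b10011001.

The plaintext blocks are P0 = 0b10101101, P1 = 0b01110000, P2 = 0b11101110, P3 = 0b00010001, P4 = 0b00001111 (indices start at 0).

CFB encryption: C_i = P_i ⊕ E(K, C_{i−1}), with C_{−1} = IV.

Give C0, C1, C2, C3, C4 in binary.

C0: E(K, 0b10011001) = 0b01000110; 0b10101101 ⊕ 0b01000110 = 0b11101011.
C1: E(K, 0b11101011) = 0b00110100; 0b01110000 ⊕ 0b00110100 = 0b01000100.
C2: E(K, 0b01000100) = 0b10011011; 0b11101110 ⊕ 0b10011011 = 0b01110101.
C3: E(K, 0b01110101) = 0b10101010; 0b00010001 ⊕ 0b10101010 = 0b10111011.
C4: E(K, 0b10111011) = 0b01100100; 0b00001111 ⊕ 0b01100100 = 0b01101011.

C0 = 0b11101011, C1 = 0b01000100, C2 = 0b01110101, C3 = 0b10111011, C4 = 0b01101011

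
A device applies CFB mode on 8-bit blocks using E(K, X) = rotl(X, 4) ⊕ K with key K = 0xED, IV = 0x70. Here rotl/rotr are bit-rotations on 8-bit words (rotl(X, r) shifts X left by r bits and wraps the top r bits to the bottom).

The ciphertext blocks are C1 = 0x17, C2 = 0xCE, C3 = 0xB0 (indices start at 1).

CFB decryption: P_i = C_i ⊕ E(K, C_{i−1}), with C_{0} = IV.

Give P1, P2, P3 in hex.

P1: E(K, 0x70) = 0xEA; 0x17 ⊕ 0xEA = 0xFD.
P2: E(K, 0x17) = 0x9C; 0xCE ⊕ 0x9C = 0x52.
P3: E(K, 0xCE) = 0x01; 0xB0 ⊕ 0x01 = 0xB1.

P1 = 0xFD, P2 = 0x52, P3 = 0xB1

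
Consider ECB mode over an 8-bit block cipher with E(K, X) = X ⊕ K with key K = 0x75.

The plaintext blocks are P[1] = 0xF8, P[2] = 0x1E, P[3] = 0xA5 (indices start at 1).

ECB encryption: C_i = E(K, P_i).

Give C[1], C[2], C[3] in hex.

C[1]: E(K, 0xF8) = 0x8D.
C[2]: E(K, 0x1E) = 0x6B.
C[3]: E(K, 0xA5) = 0xD0.

C[1] = 0x8D, C[2] = 0x6B, C[3] = 0xD0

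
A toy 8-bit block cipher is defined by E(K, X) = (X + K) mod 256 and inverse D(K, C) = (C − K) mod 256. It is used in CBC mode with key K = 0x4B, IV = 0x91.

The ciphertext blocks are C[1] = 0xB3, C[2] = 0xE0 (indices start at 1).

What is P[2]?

CBC decryption: P_i = D(K, C_i) ⊕ C_{i−1}, with C_{0} = IV.
P[2]: D(K, 0xE0) = 0x95; 0x95 ⊕ 0xB3 = 0x26.

P[2] = 0x26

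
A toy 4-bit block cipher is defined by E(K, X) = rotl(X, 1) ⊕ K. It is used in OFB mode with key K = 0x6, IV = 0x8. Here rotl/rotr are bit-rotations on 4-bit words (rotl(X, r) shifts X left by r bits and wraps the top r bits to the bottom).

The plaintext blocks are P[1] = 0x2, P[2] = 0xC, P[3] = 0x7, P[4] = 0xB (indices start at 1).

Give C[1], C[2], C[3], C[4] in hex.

OFB encryption: S_i = E(K, S_{i−1}) with S_{0} = IV; C_i = P_i ⊕ S_i.
C[1]: S = E(K, 0x8) = 0x7; 0x2 ⊕ 0x7 = 0x5.
C[2]: S = E(K, 0x7) = 0x8; 0xC ⊕ 0x8 = 0x4.
C[3]: S = E(K, 0x8) = 0x7; 0x7 ⊕ 0x7 = 0x0.
C[4]: S = E(K, 0x7) = 0x8; 0xB ⊕ 0x8 = 0x3.

C[1] = 0x5, C[2] = 0x4, C[3] = 0x0, C[4] = 0x3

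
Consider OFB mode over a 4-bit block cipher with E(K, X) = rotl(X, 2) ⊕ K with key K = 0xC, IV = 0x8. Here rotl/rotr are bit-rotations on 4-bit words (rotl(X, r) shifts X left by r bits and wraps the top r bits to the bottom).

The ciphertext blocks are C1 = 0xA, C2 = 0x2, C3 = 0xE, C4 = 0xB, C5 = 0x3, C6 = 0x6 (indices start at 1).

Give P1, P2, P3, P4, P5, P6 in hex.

P1 = 0x4, P2 = 0x5, P3 = 0xF, P4 = 0x3, P5 = 0xD, P6 = 0x1

OFB decryption: S_i = E(K, S_{i−1}) with S_{0} = IV; P_i = C_i ⊕ S_i.
P1: S = E(K, 0x8) = 0xE; 0xA ⊕ 0xE = 0x4.
P2: S = E(K, 0xE) = 0x7; 0x2 ⊕ 0x7 = 0x5.
P3: S = E(K, 0x7) = 0x1; 0xE ⊕ 0x1 = 0xF.
P4: S = E(K, 0x1) = 0x8; 0xB ⊕ 0x8 = 0x3.
P5: S = E(K, 0x8) = 0xE; 0x3 ⊕ 0xE = 0xD.
P6: S = E(K, 0xE) = 0x7; 0x6 ⊕ 0x7 = 0x1.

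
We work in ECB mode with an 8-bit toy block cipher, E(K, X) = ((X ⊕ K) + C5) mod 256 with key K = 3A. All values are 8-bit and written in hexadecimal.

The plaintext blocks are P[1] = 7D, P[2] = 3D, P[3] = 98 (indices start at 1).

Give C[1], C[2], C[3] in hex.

C[1] = 0C, C[2] = CC, C[3] = 67

ECB encryption: C_i = E(K, P_i).
C[1]: E(K, 7D) = 0C.
C[2]: E(K, 3D) = CC.
C[3]: E(K, 98) = 67.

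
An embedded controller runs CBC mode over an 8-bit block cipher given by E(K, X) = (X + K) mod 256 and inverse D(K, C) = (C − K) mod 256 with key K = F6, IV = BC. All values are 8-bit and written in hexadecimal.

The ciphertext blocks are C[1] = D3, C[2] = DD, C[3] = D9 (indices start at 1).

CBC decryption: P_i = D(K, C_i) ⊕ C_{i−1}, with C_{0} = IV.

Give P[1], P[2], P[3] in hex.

P[1] = 61, P[2] = 34, P[3] = 3E

P[1]: D(K, D3) = DD; DD ⊕ BC = 61.
P[2]: D(K, DD) = E7; E7 ⊕ D3 = 34.
P[3]: D(K, D9) = E3; E3 ⊕ DD = 3E.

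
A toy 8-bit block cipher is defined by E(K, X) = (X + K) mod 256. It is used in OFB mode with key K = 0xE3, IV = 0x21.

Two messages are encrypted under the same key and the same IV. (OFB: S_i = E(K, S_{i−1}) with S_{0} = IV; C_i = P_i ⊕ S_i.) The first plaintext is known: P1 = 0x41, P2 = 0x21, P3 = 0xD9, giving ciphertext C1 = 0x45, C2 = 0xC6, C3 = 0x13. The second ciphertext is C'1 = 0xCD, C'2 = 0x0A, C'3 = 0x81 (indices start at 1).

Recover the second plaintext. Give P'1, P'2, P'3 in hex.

P'1 = 0xC9, P'2 = 0xED, P'3 = 0x4B

In OFB with a reused IV, both messages share the same keystream S_i, so C_i ⊕ C'_i = P_i ⊕ P'_i and thus P'_i = P_i ⊕ C_i ⊕ C'_i.
P'1: 0x41 ⊕ 0x45 ⊕ 0xCD = 0xC9.
P'2: 0x21 ⊕ 0xC6 ⊕ 0x0A = 0xED.
P'3: 0xD9 ⊕ 0x13 ⊕ 0x81 = 0x4B.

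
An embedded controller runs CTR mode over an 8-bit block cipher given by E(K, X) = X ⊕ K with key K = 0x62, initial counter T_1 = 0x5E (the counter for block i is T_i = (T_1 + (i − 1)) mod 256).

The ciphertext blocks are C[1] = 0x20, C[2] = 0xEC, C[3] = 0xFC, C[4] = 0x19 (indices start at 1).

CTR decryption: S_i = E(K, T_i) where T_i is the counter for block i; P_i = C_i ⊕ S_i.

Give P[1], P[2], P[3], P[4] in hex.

P[1]: T = 0x5E, S = E(K, T) = 0x3C; 0x20 ⊕ 0x3C = 0x1C.
P[2]: T = 0x5F, S = E(K, T) = 0x3D; 0xEC ⊕ 0x3D = 0xD1.
P[3]: T = 0x60, S = E(K, T) = 0x02; 0xFC ⊕ 0x02 = 0xFE.
P[4]: T = 0x61, S = E(K, T) = 0x03; 0x19 ⊕ 0x03 = 0x1A.

P[1] = 0x1C, P[2] = 0xD1, P[3] = 0xFE, P[4] = 0x1A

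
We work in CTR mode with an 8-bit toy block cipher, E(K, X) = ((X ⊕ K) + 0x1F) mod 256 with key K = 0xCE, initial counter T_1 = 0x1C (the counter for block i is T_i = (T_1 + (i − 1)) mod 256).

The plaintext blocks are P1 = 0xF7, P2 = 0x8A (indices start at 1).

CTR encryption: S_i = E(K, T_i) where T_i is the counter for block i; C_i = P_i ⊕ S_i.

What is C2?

C2 = 0x78

C1: T = 0x1C, S = E(K, T) = 0xF1; 0xF7 ⊕ 0xF1 = 0x06.
C2: T = 0x1D, S = E(K, T) = 0xF2; 0x8A ⊕ 0xF2 = 0x78.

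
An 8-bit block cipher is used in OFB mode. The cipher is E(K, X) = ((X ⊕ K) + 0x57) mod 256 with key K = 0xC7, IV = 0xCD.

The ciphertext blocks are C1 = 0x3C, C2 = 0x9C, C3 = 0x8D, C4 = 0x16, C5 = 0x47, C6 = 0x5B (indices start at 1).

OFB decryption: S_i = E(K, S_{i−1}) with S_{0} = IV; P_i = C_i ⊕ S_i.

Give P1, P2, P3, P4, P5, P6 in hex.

P1 = 0x5D, P2 = 0x61, P3 = 0x1C, P4 = 0xBB, P5 = 0x86, P6 = 0x06

P1: S = E(K, 0xCD) = 0x61; 0x3C ⊕ 0x61 = 0x5D.
P2: S = E(K, 0x61) = 0xFD; 0x9C ⊕ 0xFD = 0x61.
P3: S = E(K, 0xFD) = 0x91; 0x8D ⊕ 0x91 = 0x1C.
P4: S = E(K, 0x91) = 0xAD; 0x16 ⊕ 0xAD = 0xBB.
P5: S = E(K, 0xAD) = 0xC1; 0x47 ⊕ 0xC1 = 0x86.
P6: S = E(K, 0xC1) = 0x5D; 0x5B ⊕ 0x5D = 0x06.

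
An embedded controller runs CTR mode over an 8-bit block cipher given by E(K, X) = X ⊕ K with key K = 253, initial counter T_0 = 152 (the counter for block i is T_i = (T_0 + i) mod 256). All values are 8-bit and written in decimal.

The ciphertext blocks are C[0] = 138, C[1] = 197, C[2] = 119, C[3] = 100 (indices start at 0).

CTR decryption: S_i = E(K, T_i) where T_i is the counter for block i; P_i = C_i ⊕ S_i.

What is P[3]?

P[3] = 2

P[3]: T = 155, S = E(K, T) = 102; 100 ⊕ 102 = 2.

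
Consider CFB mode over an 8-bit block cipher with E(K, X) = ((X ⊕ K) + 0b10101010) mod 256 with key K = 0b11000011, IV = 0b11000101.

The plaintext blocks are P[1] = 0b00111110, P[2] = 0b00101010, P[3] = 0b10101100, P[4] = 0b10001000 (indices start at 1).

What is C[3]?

CFB encryption: C_i = P_i ⊕ E(K, C_{i−1}), with C_{0} = IV.
C[1]: E(K, 0b11000101) = 0b10110000; 0b00111110 ⊕ 0b10110000 = 0b10001110.
C[2]: E(K, 0b10001110) = 0b11110111; 0b00101010 ⊕ 0b11110111 = 0b11011101.
C[3]: E(K, 0b11011101) = 0b11001000; 0b10101100 ⊕ 0b11001000 = 0b01100100.

C[3] = 0b01100100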